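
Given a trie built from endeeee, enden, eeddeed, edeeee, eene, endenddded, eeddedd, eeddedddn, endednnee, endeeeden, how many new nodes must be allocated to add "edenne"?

"ede" is already a path in the trie; the remaining "nne" must be added.
Each of the 3 remaining characters creates one node.

3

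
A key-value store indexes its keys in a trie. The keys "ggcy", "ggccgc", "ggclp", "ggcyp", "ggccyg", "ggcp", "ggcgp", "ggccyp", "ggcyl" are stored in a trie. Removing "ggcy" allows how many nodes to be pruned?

After clearing the end-marker at "ggcy", prune upward until reaching a node still needed by another word.
Every node on "ggcy" is still needed (e.g. by "ggcyp"), so nothing is freed.
Nodes removed: 0

0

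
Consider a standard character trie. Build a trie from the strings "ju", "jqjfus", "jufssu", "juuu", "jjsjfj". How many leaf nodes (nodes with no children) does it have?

4

Leaves are exactly the stored words that no other stored word extends.
Those words: "jjsjfj", "jqjfus", "jufssu", "juuu"
Leaf count: 4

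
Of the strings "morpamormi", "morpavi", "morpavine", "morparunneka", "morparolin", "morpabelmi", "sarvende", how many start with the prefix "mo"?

Traverse to the node for "mo", then collect every word in that subtree.
Matches: "morpabelmi", "morpamormi", "morparolin", "morparunneka", "morpavi", "morpavine"
Count: 6

6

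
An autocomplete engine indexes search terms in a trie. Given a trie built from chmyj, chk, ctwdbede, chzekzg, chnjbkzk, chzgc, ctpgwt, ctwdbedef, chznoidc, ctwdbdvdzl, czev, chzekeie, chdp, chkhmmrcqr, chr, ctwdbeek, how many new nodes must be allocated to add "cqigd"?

4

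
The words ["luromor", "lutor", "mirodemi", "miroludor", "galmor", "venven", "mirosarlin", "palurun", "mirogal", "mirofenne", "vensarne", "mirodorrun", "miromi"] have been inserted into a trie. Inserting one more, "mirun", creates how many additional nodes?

Walking "mirun" from the root, the first 3 characters ("mir") follow existing edges; "u" is the first miss.
New nodes needed: |"mirun"| − 3 = 5 − 3 = 2.

2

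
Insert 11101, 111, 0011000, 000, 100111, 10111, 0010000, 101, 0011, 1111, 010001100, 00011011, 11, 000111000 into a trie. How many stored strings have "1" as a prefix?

7

Traverse to the node for "1", then collect every word in that subtree.
Words under "1": 100111, 101, 10111, 11, 111, 11101, 1111
Count: 7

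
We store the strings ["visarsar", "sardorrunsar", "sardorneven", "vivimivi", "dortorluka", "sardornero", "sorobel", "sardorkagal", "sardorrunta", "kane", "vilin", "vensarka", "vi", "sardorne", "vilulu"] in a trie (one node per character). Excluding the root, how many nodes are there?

Trace insertions, counting only characters that open a new branch:
  "visarsar" → 8 new (v, i, s, a, r, s, a, r)
  "sardorrunsar" → 12 new (s, a, r, d, o, r, r, u, n, s, a, r)
  "sardorneven" → prefix "sardor" already present; 5 new (n, e, v, e, n)
  "vivimivi" → prefix "vi" already present; 6 new (v, i, m, i, v, i)
  "dortorluka" → 10 new (d, o, r, t, o, r, l, u, k, a)
  "sardornero" → prefix "sardorne" already present; 2 new (r, o)
  "sorobel" → prefix "s" already present; 6 new (o, r, o, b, e, l)
  "sardorkagal" → prefix "sardor" already present; 5 new (k, a, g, a, l)
  "sardorrunta" → prefix "sardorrun" already present; 2 new (t, a)
  "kane" → 4 new (k, a, n, e)
  "vilin" → prefix "vi" already present; 3 new (l, i, n)
  "vensarka" → prefix "v" already present; 7 new (e, n, s, a, r, k, a)
  "vi" → prefix "vi" already present; 0 new (none)
  "sardorne" → prefix "sardorne" already present; 0 new (none)
  "vilulu" → prefix "vil" already present; 3 new (u, l, u)
Total nodes = 8 + 12 + 5 + 6 + 10 + 2 + 6 + 5 + 2 + 4 + 3 + 7 + 0 + 0 + 3 = 73

73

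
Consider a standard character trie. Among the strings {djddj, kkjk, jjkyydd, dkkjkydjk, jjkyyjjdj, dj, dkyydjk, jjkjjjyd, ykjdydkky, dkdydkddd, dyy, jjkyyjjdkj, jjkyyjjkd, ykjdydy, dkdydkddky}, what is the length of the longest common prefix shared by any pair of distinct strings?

8

Look for the deepest trie node that still has at least two words in its subtree.
"dkdydkddd" and "dkdydkddky" agree on "dkdydkdd" (8 characters) before diverging; nothing deeper is shared.
Longest shared-prefix length: 8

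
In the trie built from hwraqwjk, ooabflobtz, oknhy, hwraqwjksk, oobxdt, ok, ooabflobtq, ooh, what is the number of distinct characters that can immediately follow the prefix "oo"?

Follow the path "oo" to its node, then look at its outgoing edges.
Distinct next characters after "oo": a, b, h.
That node has 3 child edges.

3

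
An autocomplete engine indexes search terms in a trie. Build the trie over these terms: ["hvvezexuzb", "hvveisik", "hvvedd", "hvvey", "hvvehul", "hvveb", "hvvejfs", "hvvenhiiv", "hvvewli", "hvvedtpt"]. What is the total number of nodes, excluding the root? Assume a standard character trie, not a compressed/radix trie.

35

Trie structure (* marks end of a word):
(root)
└─ h
   └─ v
      └─ v
         └─ e
            ├─ b *
            ├─ d
            │  ├─ d *
            │  └─ t
            │     └─ p
            │        └─ t *
            ├─ h
            │  └─ u
            │     └─ l *
            ├─ i
            │  └─ s
            │     └─ i
            │        └─ k *
            ├─ j
            │  └─ f
            │     └─ s *
            ├─ n
            │  └─ h
            │     └─ i
            │        └─ i
            │           └─ v *
            ├─ w
            │  └─ l
            │     └─ i *
            ├─ y *
            └─ z
               └─ e
                  └─ x
                     └─ u
                        └─ z
                           └─ b *
Counting every labelled node above: 35.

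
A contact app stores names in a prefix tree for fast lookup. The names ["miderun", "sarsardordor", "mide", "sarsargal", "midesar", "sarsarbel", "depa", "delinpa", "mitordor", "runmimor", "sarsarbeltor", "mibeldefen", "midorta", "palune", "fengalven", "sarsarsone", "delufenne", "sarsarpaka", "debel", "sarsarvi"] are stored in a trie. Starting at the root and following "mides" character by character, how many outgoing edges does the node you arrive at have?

The children of the "mides" node are the distinct next characters among strings starting with "mides".
Characters that immediately follow "mides" among the stored strings: {a}.
That node has 1 child edge.

1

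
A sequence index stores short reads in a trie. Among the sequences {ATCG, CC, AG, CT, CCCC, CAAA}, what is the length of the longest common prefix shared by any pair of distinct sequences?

2

Look for the deepest trie node that still has at least two words in its subtree.
"CC" and "CCCC" agree on "CC" (2 characters) before diverging; nothing deeper is shared.
Longest shared-prefix length: 2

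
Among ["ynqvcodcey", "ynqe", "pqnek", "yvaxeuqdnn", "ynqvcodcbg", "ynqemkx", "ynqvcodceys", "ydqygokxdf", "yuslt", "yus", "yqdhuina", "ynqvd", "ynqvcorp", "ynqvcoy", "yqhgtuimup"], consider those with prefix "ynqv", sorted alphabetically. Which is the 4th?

ynqvcorp

Words with prefix "ynqv", in lexicographic order: "ynqvcodcbg", "ynqvcodcey", "ynqvcodceys", "ynqvcorp", "ynqvcoy", "ynqvd"
Position 4: ynqvcorp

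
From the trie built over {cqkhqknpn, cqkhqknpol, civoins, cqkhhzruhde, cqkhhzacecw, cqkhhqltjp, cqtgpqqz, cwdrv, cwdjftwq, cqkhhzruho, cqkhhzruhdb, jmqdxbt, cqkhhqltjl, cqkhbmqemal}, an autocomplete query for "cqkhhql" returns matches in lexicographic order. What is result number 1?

cqkhhqltjl

DFS of the "cqkhhql" subtree visits, in order: "cqkhhqltjl", "cqkhhqltjp"
Position 1: cqkhhqltjl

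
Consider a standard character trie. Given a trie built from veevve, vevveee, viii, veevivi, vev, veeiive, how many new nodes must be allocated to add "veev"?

0

"veev" is already a full path in the trie; only an end-marker is added.
No new nodes are needed: 0.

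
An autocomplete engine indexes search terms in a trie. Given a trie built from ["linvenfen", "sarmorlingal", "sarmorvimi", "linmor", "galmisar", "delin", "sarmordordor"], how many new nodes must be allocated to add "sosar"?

"s" is already a path in the trie; the remaining "osar" must be added.
New nodes needed: |"sosar"| − 1 = 5 − 1 = 4.

4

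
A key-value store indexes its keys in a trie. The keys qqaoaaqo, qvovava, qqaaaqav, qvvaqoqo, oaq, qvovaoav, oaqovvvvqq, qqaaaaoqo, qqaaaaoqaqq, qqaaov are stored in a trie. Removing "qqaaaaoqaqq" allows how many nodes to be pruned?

3

Walk "qqaaaaoqaqq" from the leaf back toward the root, removing each node that no remaining word uses.
The suffix "aqq" (3 nodes) is used only by "qqaaaaoqaqq"; the node for "qqaaaaoq" still has the child "o", so pruning stops there.
Nodes removed: 3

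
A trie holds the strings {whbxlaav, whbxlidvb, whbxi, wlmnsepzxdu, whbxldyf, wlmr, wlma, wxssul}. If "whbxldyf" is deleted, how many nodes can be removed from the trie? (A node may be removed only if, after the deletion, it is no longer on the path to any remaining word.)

Walk "whbxldyf" from the leaf back toward the root, removing each node that no remaining word uses.
The suffix "dyf" (3 nodes) is used only by "whbxldyf"; the node for "whbxl" still has the child "a", so pruning stops there.
Nodes removed: 3

3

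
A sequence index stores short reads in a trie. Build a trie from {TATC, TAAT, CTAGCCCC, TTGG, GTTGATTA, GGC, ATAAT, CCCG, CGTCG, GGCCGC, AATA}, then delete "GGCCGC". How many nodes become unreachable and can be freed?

3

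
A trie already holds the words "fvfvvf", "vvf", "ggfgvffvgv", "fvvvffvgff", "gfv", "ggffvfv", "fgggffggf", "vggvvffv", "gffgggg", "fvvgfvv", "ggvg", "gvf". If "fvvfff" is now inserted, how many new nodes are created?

"fvv" is already a path in the trie; the remaining "fff" must be added.
New nodes needed: |"fvvfff"| − 3 = 6 − 3 = 3.

3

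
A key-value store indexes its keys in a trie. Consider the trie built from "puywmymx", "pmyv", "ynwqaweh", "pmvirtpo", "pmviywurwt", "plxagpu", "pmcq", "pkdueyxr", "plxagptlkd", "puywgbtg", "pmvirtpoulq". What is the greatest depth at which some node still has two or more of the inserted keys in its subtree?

Look for the deepest trie node that still has at least two words in its subtree.
"pmvirtpo" and "pmvirtpoulq" agree on "pmvirtpo" (8 characters) before diverging; nothing deeper is shared.
Longest shared-prefix length: 8

8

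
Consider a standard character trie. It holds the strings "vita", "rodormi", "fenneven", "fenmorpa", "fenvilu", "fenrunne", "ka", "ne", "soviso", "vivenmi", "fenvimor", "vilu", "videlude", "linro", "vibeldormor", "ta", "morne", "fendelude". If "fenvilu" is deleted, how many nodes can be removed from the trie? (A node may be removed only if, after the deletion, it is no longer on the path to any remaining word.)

Walk "fenvilu" from the leaf back toward the root, removing each node that no remaining word uses.
The suffix "lu" (2 nodes) is used only by "fenvilu"; the node for "fenvi" still has the child "m", so pruning stops there.
Nodes removed: 2

2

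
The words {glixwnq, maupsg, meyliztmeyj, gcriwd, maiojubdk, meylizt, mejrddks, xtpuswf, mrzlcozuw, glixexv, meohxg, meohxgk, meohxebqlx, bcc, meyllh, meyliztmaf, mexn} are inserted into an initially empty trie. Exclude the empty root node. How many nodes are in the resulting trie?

78

Trace insertions, counting only characters that open a new branch:
  "glixwnq" → 7 new (g, l, i, x, w, n, q)
  "maupsg" → 6 new (m, a, u, p, s, g)
  "meyliztmeyj" → prefix "m" already present; 10 new (e, y, l, i, z, t, m, e, y, j)
  "gcriwd" → prefix "g" already present; 5 new (c, r, i, w, d)
  "maiojubdk" → prefix "ma" already present; 7 new (i, o, j, u, b, d, k)
  "meylizt" → prefix "meylizt" already present; 0 new (none)
  "mejrddks" → prefix "me" already present; 6 new (j, r, d, d, k, s)
  "xtpuswf" → 7 new (x, t, p, u, s, w, f)
  "mrzlcozuw" → prefix "m" already present; 8 new (r, z, l, c, o, z, u, w)
  "glixexv" → prefix "glix" already present; 3 new (e, x, v)
  "meohxg" → prefix "me" already present; 4 new (o, h, x, g)
  "meohxgk" → prefix "meohxg" already present; 1 new (k)
  "meohxebqlx" → prefix "meohx" already present; 5 new (e, b, q, l, x)
  "bcc" → 3 new (b, c, c)
  "meyllh" → prefix "meyl" already present; 2 new (l, h)
  "meyliztmaf" → prefix "meyliztm" already present; 2 new (a, f)
  "mexn" → prefix "me" already present; 2 new (x, n)
Total nodes = 7 + 6 + 10 + 5 + 7 + 0 + 6 + 7 + 8 + 3 + 4 + 1 + 5 + 3 + 2 + 2 + 2 = 78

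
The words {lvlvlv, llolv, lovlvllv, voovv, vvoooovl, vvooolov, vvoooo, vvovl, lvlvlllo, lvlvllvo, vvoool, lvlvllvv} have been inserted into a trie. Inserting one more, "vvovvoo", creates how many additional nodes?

"vvov" is already a path in the trie; the remaining "voo" must be added.
So 7 − 4 = 3 new nodes.

3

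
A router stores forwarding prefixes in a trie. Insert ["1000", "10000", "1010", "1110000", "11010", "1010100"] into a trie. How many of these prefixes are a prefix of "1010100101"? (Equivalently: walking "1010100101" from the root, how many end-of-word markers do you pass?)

Walk "1010100101" from the root; an end-of-word marker is hit whenever a stored word is a prefix of "1010100101".
Prefixes of the query that are stored words: "1010", "1010100"
Count: 2

2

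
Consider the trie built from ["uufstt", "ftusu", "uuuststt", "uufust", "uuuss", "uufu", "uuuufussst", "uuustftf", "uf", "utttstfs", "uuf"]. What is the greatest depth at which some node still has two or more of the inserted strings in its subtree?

Look for the deepest trie node that still has at least two words in its subtree.
e.g. "uuustftf" and "uuuststt" share the prefix "uuust" of length 5; no pair shares a longer one.
Longest shared-prefix length: 5

5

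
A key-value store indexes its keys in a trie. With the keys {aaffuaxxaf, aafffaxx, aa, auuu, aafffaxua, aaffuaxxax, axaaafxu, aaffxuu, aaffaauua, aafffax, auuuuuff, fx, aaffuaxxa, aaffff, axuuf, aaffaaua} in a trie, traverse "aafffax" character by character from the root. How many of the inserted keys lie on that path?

2

Check each prefix of "aafffax" against the stored set — each match is an end-marker on the path.
Prefixes of the query that are stored words: "aa", "aafffax"
Count: 2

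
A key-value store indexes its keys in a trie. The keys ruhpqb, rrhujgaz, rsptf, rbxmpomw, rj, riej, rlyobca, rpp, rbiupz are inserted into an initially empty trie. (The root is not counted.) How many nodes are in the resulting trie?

40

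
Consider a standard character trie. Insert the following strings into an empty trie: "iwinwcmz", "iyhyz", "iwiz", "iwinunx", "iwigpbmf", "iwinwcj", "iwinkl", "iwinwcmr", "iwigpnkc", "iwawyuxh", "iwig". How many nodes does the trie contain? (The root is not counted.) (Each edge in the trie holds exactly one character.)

34

Trie structure (* marks end of a word):
(root)
└─ i
   ├─ w
   │  ├─ a
   │  │  └─ w
   │  │     └─ y
   │  │        └─ u
   │  │           └─ x
   │  │              └─ h *
   │  └─ i
   │     ├─ g *
   │     │  └─ p
   │     │     ├─ b
   │     │     │  └─ m
   │     │     │     └─ f *
   │     │     └─ n
   │     │        └─ k
   │     │           └─ c *
   │     ├─ n
   │     │  ├─ k
   │     │  │  └─ l *
   │     │  ├─ u
   │     │  │  └─ n
   │     │  │     └─ x *
   │     │  └─ w
   │     │     └─ c
   │     │        ├─ j *
   │     │        └─ m
   │     │           ├─ r *
   │     │           └─ z *
   │     └─ z *
   └─ y
      └─ h
         └─ y
            └─ z *
Counting every labelled node above: 34.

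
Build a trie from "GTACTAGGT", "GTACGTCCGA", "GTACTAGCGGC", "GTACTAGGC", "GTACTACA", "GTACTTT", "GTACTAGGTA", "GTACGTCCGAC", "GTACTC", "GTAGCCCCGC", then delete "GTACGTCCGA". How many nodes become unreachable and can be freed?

0

After clearing the end-marker at "GTACGTCCGA", prune upward until reaching a node still needed by another word.
Every node on "GTACGTCCGA" is still needed (e.g. by "GTACGTCCGAC"), so nothing is freed.
Nodes removed: 0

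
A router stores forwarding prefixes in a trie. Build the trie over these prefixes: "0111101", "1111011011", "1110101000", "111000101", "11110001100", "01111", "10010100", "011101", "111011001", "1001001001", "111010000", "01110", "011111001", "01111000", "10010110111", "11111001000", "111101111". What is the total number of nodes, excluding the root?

76

For each word, the new-node count is its length minus the longest prefix already in the trie:
  "0111101" → 7 new (0, 1, 1, 1, 1, 0, 1)
  "1111011011" → 10 new (1, 1, 1, 1, 0, 1, 1, 0, 1, 1)
  "1110101000" → prefix "111" already present; 7 new (0, 1, 0, 1, 0, 0, 0)
  "111000101" → prefix "1110" already present; 5 new (0, 0, 1, 0, 1)
  "11110001100" → prefix "11110" already present; 6 new (0, 0, 1, 1, 0, 0)
  "01111" → prefix "01111" already present; 0 new (none)
  "10010100" → prefix "1" already present; 7 new (0, 0, 1, 0, 1, 0, 0)
  "011101" → prefix "0111" already present; 2 new (0, 1)
  "111011001" → prefix "11101" already present; 4 new (1, 0, 0, 1)
  "1001001001" → prefix "10010" already present; 5 new (0, 1, 0, 0, 1)
  "111010000" → prefix "111010" already present; 3 new (0, 0, 0)
  "01110" → prefix "01110" already present; 0 new (none)
  "011111001" → prefix "01111" already present; 4 new (1, 0, 0, 1)
  "01111000" → prefix "011110" already present; 2 new (0, 0)
  "10010110111" → prefix "100101" already present; 5 new (1, 0, 1, 1, 1)
  "11111001000" → prefix "1111" already present; 7 new (1, 0, 0, 1, 0, 0, 0)
  "111101111" → prefix "1111011" already present; 2 new (1, 1)
Total nodes = 7 + 10 + 7 + 5 + 6 + 0 + 7 + 2 + 4 + 5 + 3 + 0 + 4 + 2 + 5 + 7 + 2 = 76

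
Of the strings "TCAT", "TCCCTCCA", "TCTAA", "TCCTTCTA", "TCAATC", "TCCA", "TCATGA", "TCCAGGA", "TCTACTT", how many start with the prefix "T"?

Traverse to the node for "T", then collect every word in that subtree.
Words under "T": TCAATC, TCAT, TCATGA, TCCA, TCCAGGA, TCCCTCCA, TCCTTCTA, TCTAA, TCTACTT
Count: 9

9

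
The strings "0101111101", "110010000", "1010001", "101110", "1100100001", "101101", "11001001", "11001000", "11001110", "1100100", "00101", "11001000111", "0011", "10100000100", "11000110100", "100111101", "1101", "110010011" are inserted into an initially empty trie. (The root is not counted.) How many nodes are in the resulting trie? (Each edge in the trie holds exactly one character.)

64

For each word, the new-node count is its length minus the longest prefix already in the trie:
  "0101111101" → 10 new (0, 1, 0, 1, 1, 1, 1, 1, 0, 1)
  "110010000" → 9 new (1, 1, 0, 0, 1, 0, 0, 0, 0)
  "1010001" → prefix "1" already present; 6 new (0, 1, 0, 0, 0, 1)
  "101110" → prefix "101" already present; 3 new (1, 1, 0)
  "1100100001" → prefix "110010000" already present; 1 new (1)
  "101101" → prefix "1011" already present; 2 new (0, 1)
  "11001001" → prefix "1100100" already present; 1 new (1)
  "11001000" → prefix "11001000" already present; 0 new (none)
  "11001110" → prefix "11001" already present; 3 new (1, 1, 0)
  "1100100" → prefix "1100100" already present; 0 new (none)
  "00101" → prefix "0" already present; 4 new (0, 1, 0, 1)
  "11001000111" → prefix "11001000" already present; 3 new (1, 1, 1)
  "0011" → prefix "001" already present; 1 new (1)
  "10100000100" → prefix "101000" already present; 5 new (0, 0, 1, 0, 0)
  "11000110100" → prefix "1100" already present; 7 new (0, 1, 1, 0, 1, 0, 0)
  "100111101" → prefix "10" already present; 7 new (0, 1, 1, 1, 1, 0, 1)
  "1101" → prefix "110" already present; 1 new (1)
  "110010011" → prefix "11001001" already present; 1 new (1)
Total nodes = 10 + 9 + 6 + 3 + 1 + 2 + 1 + 0 + 3 + 0 + 4 + 3 + 1 + 5 + 7 + 7 + 1 + 1 = 64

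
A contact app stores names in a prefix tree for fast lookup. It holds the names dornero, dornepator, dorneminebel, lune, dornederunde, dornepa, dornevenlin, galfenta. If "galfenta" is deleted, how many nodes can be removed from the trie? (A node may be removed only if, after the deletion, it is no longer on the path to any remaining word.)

Walk "galfenta" from the leaf back toward the root, removing each node that no remaining word uses.
No other word shares any prefix with "galfenta", so all 8 of its nodes go.
Nodes removed: 8

8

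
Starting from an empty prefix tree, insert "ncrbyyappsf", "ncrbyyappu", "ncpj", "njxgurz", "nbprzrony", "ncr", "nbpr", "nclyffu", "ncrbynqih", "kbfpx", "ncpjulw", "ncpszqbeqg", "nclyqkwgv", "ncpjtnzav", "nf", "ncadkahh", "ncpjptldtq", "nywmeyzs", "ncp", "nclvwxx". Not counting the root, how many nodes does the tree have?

For each word, the new-node count is its length minus the longest prefix already in the trie:
  "ncrbyyappsf" → 11 new (n, c, r, b, y, y, a, p, p, s, f)
  "ncrbyyappu" → prefix "ncrbyyapp" already present; 1 new (u)
  "ncpj" → prefix "nc" already present; 2 new (p, j)
  "njxgurz" → prefix "n" already present; 6 new (j, x, g, u, r, z)
  "nbprzrony" → prefix "n" already present; 8 new (b, p, r, z, r, o, n, y)
  "ncr" → prefix "ncr" already present; 0 new (none)
  "nbpr" → prefix "nbpr" already present; 0 new (none)
  "nclyffu" → prefix "nc" already present; 5 new (l, y, f, f, u)
  "ncrbynqih" → prefix "ncrby" already present; 4 new (n, q, i, h)
  "kbfpx" → 5 new (k, b, f, p, x)
  "ncpjulw" → prefix "ncpj" already present; 3 new (u, l, w)
  "ncpszqbeqg" → prefix "ncp" already present; 7 new (s, z, q, b, e, q, g)
  "nclyqkwgv" → prefix "ncly" already present; 5 new (q, k, w, g, v)
  "ncpjtnzav" → prefix "ncpj" already present; 5 new (t, n, z, a, v)
  "nf" → prefix "n" already present; 1 new (f)
  "ncadkahh" → prefix "nc" already present; 6 new (a, d, k, a, h, h)
  "ncpjptldtq" → prefix "ncpj" already present; 6 new (p, t, l, d, t, q)
  "nywmeyzs" → prefix "n" already present; 7 new (y, w, m, e, y, z, s)
  "ncp" → prefix "ncp" already present; 0 new (none)
  "nclvwxx" → prefix "ncl" already present; 4 new (v, w, x, x)
Total nodes = 11 + 1 + 2 + 6 + 8 + 0 + 0 + 5 + 4 + 5 + 3 + 7 + 5 + 5 + 1 + 6 + 6 + 7 + 0 + 4 = 86

86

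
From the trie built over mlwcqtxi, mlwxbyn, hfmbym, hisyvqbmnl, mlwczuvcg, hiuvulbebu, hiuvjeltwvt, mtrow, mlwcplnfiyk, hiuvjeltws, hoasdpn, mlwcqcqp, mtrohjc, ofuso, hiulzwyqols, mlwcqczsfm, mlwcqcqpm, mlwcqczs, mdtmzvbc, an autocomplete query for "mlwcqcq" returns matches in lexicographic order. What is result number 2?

mlwcqcqpm

Filter for "mlwcqcq…" and sort: "mlwcqcqp", "mlwcqcqpm"
Position 2: mlwcqcqpm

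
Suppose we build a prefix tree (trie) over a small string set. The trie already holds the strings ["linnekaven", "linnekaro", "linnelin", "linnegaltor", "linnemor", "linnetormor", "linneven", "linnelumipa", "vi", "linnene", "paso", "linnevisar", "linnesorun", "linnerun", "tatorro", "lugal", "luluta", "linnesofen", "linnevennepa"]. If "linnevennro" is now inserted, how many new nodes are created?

The longest prefix of "linnevennro" already in the trie is "linnevenn" (length 9).
Each of the 2 remaining characters creates one node.

2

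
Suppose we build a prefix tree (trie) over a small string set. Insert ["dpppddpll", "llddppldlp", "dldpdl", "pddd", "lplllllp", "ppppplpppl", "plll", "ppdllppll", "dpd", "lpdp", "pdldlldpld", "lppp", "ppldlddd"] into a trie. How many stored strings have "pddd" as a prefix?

1

Traverse to the node for "pddd", then collect every word in that subtree.
Words under "pddd": pddd
Count: 1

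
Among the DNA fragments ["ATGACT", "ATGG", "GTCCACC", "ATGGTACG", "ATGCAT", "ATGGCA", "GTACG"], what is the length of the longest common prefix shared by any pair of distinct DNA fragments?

4

The deepest shared node is where two words last agree before diverging.
"ATGG" and "ATGGCA" agree on "ATGG" (4 characters) before diverging; nothing deeper is shared.
Longest shared-prefix length: 4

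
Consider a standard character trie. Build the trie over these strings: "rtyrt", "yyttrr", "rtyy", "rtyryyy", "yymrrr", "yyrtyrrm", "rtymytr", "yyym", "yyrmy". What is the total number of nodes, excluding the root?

For each word, the new-node count is its length minus the longest prefix already in the trie:
  "rtyrt" → 5 new (r, t, y, r, t)
  "yyttrr" → 6 new (y, y, t, t, r, r)
  "rtyy" → prefix "rty" already present; 1 new (y)
  "rtyryyy" → prefix "rtyr" already present; 3 new (y, y, y)
  "yymrrr" → prefix "yy" already present; 4 new (m, r, r, r)
  "yyrtyrrm" → prefix "yy" already present; 6 new (r, t, y, r, r, m)
  "rtymytr" → prefix "rty" already present; 4 new (m, y, t, r)
  "yyym" → prefix "yy" already present; 2 new (y, m)
  "yyrmy" → prefix "yyr" already present; 2 new (m, y)
Total nodes = 5 + 6 + 1 + 3 + 4 + 6 + 4 + 2 + 2 = 33

33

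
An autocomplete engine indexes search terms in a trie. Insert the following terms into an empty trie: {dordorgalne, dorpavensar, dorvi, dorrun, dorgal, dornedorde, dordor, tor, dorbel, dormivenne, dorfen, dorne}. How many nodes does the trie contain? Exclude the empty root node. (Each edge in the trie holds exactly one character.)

Trace insertions, counting only characters that open a new branch:
  "dordorgalne" → 11 new (d, o, r, d, o, r, g, a, l, n, e)
  "dorpavensar" → prefix "dor" already present; 8 new (p, a, v, e, n, s, a, r)
  "dorvi" → prefix "dor" already present; 2 new (v, i)
  "dorrun" → prefix "dor" already present; 3 new (r, u, n)
  "dorgal" → prefix "dor" already present; 3 new (g, a, l)
  "dornedorde" → prefix "dor" already present; 7 new (n, e, d, o, r, d, e)
  "dordor" → prefix "dordor" already present; 0 new (none)
  "tor" → 3 new (t, o, r)
  "dorbel" → prefix "dor" already present; 3 new (b, e, l)
  "dormivenne" → prefix "dor" already present; 7 new (m, i, v, e, n, n, e)
  "dorfen" → prefix "dor" already present; 3 new (f, e, n)
  "dorne" → prefix "dorne" already present; 0 new (none)
Total nodes = 11 + 8 + 2 + 3 + 3 + 7 + 0 + 3 + 3 + 7 + 3 + 0 = 50

50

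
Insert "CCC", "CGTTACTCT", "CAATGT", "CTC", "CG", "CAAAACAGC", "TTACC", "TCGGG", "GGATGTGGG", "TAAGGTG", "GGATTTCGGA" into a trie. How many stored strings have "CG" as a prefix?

2

Walk to "CG"; the words in its subtree are exactly those with that prefix.
Words under "CG": CG, CGTTACTCT
Count: 2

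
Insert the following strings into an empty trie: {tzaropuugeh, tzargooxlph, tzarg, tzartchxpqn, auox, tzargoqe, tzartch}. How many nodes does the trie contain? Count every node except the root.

31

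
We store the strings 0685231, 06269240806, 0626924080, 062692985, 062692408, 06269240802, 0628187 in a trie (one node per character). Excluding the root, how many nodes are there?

24

For each word, the new-node count is its length minus the longest prefix already in the trie:
  "0685231" → 7 new (0, 6, 8, 5, 2, 3, 1)
  "06269240806" → prefix "06" already present; 9 new (2, 6, 9, 2, 4, 0, 8, 0, 6)
  "0626924080" → prefix "0626924080" already present; 0 new (none)
  "062692985" → prefix "062692" already present; 3 new (9, 8, 5)
  "062692408" → prefix "062692408" already present; 0 new (none)
  "06269240802" → prefix "0626924080" already present; 1 new (2)
  "0628187" → prefix "062" already present; 4 new (8, 1, 8, 7)
Total nodes = 7 + 9 + 0 + 3 + 0 + 1 + 4 = 24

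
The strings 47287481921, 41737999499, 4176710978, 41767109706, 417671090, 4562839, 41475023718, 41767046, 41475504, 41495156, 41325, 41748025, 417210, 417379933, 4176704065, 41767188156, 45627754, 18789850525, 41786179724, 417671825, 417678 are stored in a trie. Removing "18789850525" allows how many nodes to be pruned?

11

A node on "18789850525"'s path can go only if nothing else ends at it or branches off below it.
No other word shares any prefix with "18789850525", so all 11 of its nodes go.
Nodes removed: 11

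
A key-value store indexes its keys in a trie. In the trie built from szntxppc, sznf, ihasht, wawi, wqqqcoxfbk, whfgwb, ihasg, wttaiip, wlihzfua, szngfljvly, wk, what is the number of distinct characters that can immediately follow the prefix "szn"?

3

Follow the path "szn" to its node, then look at its outgoing edges.
Characters that immediately follow "szn" among the stored strings: {f, g, t}.
That node has 3 child edges.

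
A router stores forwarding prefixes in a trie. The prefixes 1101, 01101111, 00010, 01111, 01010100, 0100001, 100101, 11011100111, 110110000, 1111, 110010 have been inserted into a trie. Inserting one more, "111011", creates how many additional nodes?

3

The longest prefix of "111011" already in the trie is "111" (length 3).
Each of the 3 remaining characters creates one node.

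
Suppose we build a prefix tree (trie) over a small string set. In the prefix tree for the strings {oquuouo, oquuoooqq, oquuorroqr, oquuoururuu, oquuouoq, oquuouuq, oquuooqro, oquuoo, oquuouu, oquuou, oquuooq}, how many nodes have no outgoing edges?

6

Leaves are exactly the stored words that no other stored word extends.
Those words: "oquuoooqq", "oquuooqro", "oquuorroqr", "oquuouoq", "oquuoururuu", "oquuouuq"
Leaf count: 6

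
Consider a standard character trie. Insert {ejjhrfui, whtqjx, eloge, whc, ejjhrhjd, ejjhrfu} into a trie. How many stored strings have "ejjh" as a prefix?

3

Traverse to the node for "ejjh", then collect every word in that subtree.
Matches: "ejjhrfu", "ejjhrfui", "ejjhrhjd"
Count: 3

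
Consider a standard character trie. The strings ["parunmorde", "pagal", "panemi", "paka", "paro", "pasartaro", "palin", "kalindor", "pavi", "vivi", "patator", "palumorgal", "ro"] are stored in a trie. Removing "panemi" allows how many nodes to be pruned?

4

A node on "panemi"'s path can go only if nothing else ends at it or branches off below it.
The suffix "nemi" (4 nodes) is used only by "panemi"; the node for "pa" still has the child "r", so pruning stops there.
Nodes removed: 4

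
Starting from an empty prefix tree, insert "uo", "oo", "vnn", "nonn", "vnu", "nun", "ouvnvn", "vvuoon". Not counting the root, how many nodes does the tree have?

24

Insert word by word; a character creates a node only if that edge doesn't already exist:
  "uo" → 2 new (u, o)
  "oo" → 2 new (o, o)
  "vnn" → 3 new (v, n, n)
  "nonn" → 4 new (n, o, n, n)
  "vnu" → prefix "vn" already present; 1 new (u)
  "nun" → prefix "n" already present; 2 new (u, n)
  "ouvnvn" → prefix "o" already present; 5 new (u, v, n, v, n)
  "vvuoon" → prefix "v" already present; 5 new (v, u, o, o, n)
Total nodes = 2 + 2 + 3 + 4 + 1 + 2 + 5 + 5 = 24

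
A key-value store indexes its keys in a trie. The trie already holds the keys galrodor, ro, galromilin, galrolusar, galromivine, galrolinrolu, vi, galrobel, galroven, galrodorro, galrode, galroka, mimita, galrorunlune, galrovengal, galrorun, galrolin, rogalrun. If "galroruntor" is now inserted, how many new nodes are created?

3

The longest prefix of "galroruntor" already in the trie is "galrorun" (length 8).
So 11 − 8 = 3 new nodes.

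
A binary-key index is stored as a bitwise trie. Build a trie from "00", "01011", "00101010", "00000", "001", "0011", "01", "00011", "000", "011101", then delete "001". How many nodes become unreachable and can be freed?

0

After clearing the end-marker at "001", prune upward until reaching a node still needed by another word.
Every node on "001" is still needed (e.g. by "00101010"), so nothing is freed.
Nodes removed: 0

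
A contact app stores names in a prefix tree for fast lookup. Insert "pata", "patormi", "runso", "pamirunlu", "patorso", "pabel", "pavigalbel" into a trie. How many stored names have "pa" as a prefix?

Filter for entries beginning with "pa":
Matches: "pabel", "pamirunlu", "pata", "patormi", "patorso", "pavigalbel"
Count: 6

6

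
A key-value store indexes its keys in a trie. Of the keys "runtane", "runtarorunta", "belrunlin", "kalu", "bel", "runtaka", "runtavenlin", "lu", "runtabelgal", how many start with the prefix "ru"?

5

Traverse to the node for "ru", then collect every word in that subtree.
Words under "ru": runtabelgal, runtaka, runtane, runtarorunta, runtavenlin
Count: 5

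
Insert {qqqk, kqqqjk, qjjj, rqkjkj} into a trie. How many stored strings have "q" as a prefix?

Walk to "q"; the words in its subtree are exactly those with that prefix.
Words under "q": qjjj, qqqk
Count: 2

2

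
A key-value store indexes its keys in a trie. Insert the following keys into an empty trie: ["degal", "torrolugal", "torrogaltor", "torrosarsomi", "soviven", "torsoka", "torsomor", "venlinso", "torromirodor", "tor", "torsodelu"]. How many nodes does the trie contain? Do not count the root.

Trace insertions, counting only characters that open a new branch:
  "degal" → 5 new (d, e, g, a, l)
  "torrolugal" → 10 new (t, o, r, r, o, l, u, g, a, l)
  "torrogaltor" → prefix "torro" already present; 6 new (g, a, l, t, o, r)
  "torrosarsomi" → prefix "torro" already present; 7 new (s, a, r, s, o, m, i)
  "soviven" → 7 new (s, o, v, i, v, e, n)
  "torsoka" → prefix "tor" already present; 4 new (s, o, k, a)
  "torsomor" → prefix "torso" already present; 3 new (m, o, r)
  "venlinso" → 8 new (v, e, n, l, i, n, s, o)
  "torromirodor" → prefix "torro" already present; 7 new (m, i, r, o, d, o, r)
  "tor" → prefix "tor" already present; 0 new (none)
  "torsodelu" → prefix "torso" already present; 4 new (d, e, l, u)
Total nodes = 5 + 10 + 6 + 7 + 7 + 4 + 3 + 8 + 7 + 0 + 4 = 61

61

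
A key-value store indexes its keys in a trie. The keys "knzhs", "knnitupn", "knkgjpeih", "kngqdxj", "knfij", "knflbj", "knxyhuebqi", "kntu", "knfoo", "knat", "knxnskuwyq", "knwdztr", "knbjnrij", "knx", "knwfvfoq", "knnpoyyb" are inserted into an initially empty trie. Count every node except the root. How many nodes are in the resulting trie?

Count nodes per top-level branch (shared prefixes stored once):
  'k'-branch (knat, knbjnrij, knfij, knflbj, knfoo, kngqdxj, knkgjpeih, knnitupn, knnpoyyb, kntu, knwdztr, knwfvfoq, knx, knxnskuwyq, knxyhuebqi, knzhs): 71 nodes
Sum: 71

71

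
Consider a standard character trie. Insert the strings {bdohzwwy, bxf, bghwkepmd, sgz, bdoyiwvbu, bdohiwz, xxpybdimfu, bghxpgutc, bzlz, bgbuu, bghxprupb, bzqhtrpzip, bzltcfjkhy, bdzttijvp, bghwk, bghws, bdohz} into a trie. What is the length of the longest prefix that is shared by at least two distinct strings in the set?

The deepest shared node is where two words last agree before diverging.
e.g. "bdohz" and "bdohzwwy" share the prefix "bdohz" of length 5; no pair shares a longer one.
Longest shared-prefix length: 5

5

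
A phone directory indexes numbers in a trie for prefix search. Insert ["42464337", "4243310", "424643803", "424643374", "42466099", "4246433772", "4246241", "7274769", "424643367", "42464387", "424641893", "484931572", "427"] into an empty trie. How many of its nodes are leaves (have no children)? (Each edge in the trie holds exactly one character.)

12

Leaves are exactly the stored words that no other stored word extends.
Those words: "4243310", "4246241", "424641893", "424643367", "424643374", "4246433772", "424643803", "42464387", "42466099", "427", "484931572", "7274769"
Leaf count: 12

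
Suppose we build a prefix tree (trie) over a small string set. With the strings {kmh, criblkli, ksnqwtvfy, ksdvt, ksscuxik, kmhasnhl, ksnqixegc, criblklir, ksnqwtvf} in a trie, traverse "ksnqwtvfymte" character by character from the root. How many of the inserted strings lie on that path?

2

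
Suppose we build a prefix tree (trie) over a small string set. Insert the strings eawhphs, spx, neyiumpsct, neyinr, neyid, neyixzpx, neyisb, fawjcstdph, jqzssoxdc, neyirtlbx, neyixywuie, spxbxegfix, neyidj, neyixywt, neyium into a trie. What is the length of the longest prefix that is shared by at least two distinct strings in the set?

7

Equivalently: take the maximum, over all pairs, of their longest common prefix length.
"neyixywt" and "neyixywuie" agree on "neyixyw" (7 characters) before diverging; nothing deeper is shared.
Longest shared-prefix length: 7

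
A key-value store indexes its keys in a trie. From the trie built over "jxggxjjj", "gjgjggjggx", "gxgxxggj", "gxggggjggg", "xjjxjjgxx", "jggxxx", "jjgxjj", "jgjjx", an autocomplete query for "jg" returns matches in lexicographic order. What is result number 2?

jgjjx

Words with prefix "jg", in lexicographic order: "jggxxx", "jgjjx"
Position 2: jgjjx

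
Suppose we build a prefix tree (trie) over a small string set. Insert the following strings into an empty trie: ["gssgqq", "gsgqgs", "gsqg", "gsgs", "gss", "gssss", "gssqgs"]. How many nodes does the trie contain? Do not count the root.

Count nodes per top-level branch (shared prefixes stored once):
  'g'-branch (gsgqgs, gsgs, gsqg, gss, gssgqq, gssqgs, gssss): 18 nodes
Sum: 18

18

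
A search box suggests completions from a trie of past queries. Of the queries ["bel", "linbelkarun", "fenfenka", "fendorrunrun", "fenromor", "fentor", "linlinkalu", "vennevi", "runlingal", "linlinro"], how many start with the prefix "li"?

3

Walk to "li"; the words in its subtree are exactly those with that prefix.
Words under "li": linbelkarun, linlinkalu, linlinro
Count: 3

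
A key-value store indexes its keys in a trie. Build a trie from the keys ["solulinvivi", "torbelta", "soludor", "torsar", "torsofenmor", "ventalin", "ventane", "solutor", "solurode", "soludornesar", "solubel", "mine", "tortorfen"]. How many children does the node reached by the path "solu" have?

5

Follow the path "solu" to its node, then look at its outgoing edges.
Distinct next characters after "solu": b, d, l, r, t.
That node has 5 child edges.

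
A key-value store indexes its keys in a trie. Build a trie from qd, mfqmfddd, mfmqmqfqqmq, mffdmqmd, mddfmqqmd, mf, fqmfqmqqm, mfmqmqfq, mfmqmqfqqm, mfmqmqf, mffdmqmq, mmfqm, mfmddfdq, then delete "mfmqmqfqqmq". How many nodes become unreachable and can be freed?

1

A node on "mfmqmqfqqmq"'s path can go only if nothing else ends at it or branches off below it.
The suffix "q" (1 node) is used only by "mfmqmqfqqmq"; "mfmqmqfqqm" is itself a stored word, so pruning stops there.
Nodes removed: 1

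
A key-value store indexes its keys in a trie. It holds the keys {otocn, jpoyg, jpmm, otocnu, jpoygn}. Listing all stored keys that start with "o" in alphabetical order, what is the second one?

otocnu

Filter for "o…" and sort: "otocn", "otocnu"
Position 2: otocnu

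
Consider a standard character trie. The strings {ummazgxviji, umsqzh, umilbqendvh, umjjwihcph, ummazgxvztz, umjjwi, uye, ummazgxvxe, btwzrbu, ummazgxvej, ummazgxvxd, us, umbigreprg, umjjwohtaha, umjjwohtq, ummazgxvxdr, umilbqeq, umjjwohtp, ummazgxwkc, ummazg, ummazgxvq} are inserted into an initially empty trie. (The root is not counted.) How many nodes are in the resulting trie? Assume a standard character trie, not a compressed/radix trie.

72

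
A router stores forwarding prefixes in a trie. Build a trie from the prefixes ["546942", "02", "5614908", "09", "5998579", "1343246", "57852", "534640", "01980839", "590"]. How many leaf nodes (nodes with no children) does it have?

10

A leaf is a node with no children — equivalently, the end of a word that is not a proper prefix of any other stored word.
Those words: "01980839", "02", "09", "1343246", "534640", "546942", "5614908", "57852", "590", "5998579"
Leaf count: 10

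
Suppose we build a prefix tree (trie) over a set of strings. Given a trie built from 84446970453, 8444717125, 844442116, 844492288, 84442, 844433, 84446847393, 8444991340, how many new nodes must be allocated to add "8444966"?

2

Walking "8444966" from the root, the first 5 characters ("84449") follow existing edges; "6" is the first miss.
New nodes needed: |"8444966"| − 5 = 7 − 5 = 2.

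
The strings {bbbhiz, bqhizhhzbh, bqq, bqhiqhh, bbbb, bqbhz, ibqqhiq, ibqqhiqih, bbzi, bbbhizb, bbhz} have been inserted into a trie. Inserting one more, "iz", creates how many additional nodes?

"i" is already a path in the trie; the remaining "z" must be added.
New nodes needed: |"iz"| − 1 = 2 − 1 = 1.

1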